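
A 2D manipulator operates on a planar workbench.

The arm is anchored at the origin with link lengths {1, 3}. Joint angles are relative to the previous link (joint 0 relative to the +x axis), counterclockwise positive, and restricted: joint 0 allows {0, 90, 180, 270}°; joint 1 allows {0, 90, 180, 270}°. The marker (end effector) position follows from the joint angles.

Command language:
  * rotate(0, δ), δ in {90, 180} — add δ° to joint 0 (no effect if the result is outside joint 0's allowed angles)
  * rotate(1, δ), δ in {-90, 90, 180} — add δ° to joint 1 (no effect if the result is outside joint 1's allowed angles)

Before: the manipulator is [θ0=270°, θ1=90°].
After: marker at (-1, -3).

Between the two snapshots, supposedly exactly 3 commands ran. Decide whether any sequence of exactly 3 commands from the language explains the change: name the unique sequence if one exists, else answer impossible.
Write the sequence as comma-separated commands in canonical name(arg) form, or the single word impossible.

t0: [θ0=270°, θ1=90°]
1. rotate(0, 90) → [θ0=0°, θ1=90°]
2. rotate(0, 90) → [θ0=90°, θ1=90°]
3. rotate(0, 90) → [θ0=180°, θ1=90°]
no rival 3-sequence matches.

rotate(0, 90), rotate(0, 90), rotate(0, 90)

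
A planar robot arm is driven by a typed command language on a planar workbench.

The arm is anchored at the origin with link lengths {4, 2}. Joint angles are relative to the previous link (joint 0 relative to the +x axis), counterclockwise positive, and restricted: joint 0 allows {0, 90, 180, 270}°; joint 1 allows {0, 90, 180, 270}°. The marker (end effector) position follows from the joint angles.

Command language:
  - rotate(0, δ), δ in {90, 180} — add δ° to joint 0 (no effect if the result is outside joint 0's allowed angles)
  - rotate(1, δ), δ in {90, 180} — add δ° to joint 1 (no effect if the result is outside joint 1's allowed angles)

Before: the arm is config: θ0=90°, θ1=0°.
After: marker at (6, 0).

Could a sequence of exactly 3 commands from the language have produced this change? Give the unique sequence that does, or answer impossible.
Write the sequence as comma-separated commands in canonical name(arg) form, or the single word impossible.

rotate(0, 90), rotate(0, 90), rotate(0, 90)

initial: config: θ0=90°, θ1=0°
step 1 (rotate(0, 90)): config: θ0=180°, θ1=0°
step 2 (rotate(0, 90)): config: θ0=270°, θ1=0°
step 3 (rotate(0, 90)): config: θ0=0°, θ1=0°
no rival 3-sequence matches.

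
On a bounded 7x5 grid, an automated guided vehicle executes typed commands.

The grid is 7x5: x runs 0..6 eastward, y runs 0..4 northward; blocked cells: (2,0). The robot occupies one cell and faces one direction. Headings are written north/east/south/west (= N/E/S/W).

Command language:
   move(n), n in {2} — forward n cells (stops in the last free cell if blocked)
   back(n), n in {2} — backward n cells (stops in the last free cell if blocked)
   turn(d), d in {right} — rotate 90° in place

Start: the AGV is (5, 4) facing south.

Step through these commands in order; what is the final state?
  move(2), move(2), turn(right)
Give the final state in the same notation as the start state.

begin: (5, 4) facing south
step 1 (move(2)): (5, 2) facing south
step 2 (move(2)): (5, 0) facing south
step 3 (turn(right)): (5, 0) facing west

(5, 0) facing west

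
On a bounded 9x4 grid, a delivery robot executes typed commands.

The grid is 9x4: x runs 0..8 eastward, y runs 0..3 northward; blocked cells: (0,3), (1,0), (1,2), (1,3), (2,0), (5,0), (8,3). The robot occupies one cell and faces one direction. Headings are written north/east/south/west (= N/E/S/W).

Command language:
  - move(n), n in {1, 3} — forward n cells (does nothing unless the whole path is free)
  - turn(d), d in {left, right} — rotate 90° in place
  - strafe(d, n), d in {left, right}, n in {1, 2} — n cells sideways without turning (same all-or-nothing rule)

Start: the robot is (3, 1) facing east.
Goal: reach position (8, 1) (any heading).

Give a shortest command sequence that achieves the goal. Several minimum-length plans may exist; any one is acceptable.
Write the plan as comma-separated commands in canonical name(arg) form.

from: (3, 1) facing east
t=1 move(1) ⇒ (4, 1) facing east
t=2 move(1) ⇒ (5, 1) facing east
t=3 move(3) ⇒ (8, 1) facing east
no 2-step plan works, so 3 is optimal.

move(1), move(1), move(3)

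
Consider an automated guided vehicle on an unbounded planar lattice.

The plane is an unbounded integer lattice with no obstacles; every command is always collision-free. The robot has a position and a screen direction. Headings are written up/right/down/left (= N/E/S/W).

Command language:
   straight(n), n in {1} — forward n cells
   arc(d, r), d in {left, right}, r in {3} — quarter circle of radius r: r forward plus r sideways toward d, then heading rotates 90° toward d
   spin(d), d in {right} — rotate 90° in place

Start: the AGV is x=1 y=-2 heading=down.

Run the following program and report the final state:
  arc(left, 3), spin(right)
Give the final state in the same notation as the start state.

x=4 y=-5 heading=down

initial: x=1 y=-2 heading=down
1. arc(left, 3) → x=4 y=-5 heading=right
2. spin(right) → x=4 y=-5 heading=down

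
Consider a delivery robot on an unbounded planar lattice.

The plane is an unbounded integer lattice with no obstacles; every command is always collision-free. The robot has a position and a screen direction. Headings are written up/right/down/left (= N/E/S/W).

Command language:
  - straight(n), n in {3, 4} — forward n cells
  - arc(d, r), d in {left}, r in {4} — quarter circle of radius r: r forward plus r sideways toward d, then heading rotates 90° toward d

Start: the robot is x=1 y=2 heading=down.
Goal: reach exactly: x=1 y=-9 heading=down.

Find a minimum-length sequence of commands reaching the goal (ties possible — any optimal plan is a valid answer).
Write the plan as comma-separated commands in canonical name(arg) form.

from: x=1 y=2 heading=down
1. straight(4) → x=1 y=-2 heading=down
2. straight(4) → x=1 y=-6 heading=down
3. straight(3) → x=1 y=-9 heading=down
nothing shorter than 3 reaches the goal.

straight(4), straight(4), straight(3)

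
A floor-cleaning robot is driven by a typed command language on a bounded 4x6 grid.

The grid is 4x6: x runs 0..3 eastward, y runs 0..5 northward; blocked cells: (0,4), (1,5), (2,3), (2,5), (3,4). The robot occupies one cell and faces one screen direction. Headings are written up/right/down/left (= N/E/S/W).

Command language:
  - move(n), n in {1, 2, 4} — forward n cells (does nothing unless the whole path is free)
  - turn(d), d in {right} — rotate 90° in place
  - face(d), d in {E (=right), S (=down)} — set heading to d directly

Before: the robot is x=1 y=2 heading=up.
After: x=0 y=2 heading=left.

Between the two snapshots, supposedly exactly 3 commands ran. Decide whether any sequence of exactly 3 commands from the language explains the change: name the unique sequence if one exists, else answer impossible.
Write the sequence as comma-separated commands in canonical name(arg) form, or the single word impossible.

key: position moved to (0,2) AND the heading swung to W — translation plus rotation needed
initial: x=1 y=2 heading=up
t=1 face(S) ⇒ x=1 y=2 heading=down
t=2 turn(right) ⇒ x=1 y=2 heading=left
t=3 move(1) ⇒ x=0 y=2 heading=left
no other 3-command option fits: unique.

face(S), turn(right), move(1)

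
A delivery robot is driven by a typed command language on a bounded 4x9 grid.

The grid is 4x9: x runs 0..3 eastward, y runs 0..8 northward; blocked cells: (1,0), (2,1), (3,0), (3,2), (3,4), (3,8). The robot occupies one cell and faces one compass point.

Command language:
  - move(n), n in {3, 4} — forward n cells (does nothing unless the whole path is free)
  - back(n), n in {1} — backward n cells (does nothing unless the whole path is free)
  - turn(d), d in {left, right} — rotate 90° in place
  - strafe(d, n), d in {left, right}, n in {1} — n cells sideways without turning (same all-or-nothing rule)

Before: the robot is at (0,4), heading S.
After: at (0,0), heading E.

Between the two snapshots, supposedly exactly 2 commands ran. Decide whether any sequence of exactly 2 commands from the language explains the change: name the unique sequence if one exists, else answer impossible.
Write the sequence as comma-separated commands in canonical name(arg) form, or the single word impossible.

move(4), turn(left)

key: position moved to (0,0) AND the heading swung to E — translation plus rotation needed
initial: at (0,4), heading S
[1] after move(4): at (0,0), heading S
[2] after turn(left): at (0,0), heading E
uniquely the one of 49 2-step routes that fits.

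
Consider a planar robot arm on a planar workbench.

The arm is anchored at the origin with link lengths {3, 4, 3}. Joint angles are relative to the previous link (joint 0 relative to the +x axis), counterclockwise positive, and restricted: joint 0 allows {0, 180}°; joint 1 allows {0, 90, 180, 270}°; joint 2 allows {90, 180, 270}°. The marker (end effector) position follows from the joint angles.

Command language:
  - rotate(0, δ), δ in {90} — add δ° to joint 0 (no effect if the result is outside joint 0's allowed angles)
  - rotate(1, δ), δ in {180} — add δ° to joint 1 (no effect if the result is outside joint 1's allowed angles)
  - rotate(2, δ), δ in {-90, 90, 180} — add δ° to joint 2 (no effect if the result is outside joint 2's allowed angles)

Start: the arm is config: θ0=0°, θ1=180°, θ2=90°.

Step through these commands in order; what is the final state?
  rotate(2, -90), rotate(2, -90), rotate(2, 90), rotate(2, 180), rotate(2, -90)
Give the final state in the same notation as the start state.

config: θ0=0°, θ1=180°, θ2=90°

start: config: θ0=0°, θ1=180°, θ2=90°
step 1 (rotate(2, -90)): config: θ0=0°, θ1=180°, θ2=90°
step 2 (rotate(2, -90)): config: θ0=0°, θ1=180°, θ2=90°
step 3 (rotate(2, 90)): config: θ0=0°, θ1=180°, θ2=180°
step 4 (rotate(2, 180)): config: θ0=0°, θ1=180°, θ2=180°
step 5 (rotate(2, -90)): config: θ0=0°, θ1=180°, θ2=90°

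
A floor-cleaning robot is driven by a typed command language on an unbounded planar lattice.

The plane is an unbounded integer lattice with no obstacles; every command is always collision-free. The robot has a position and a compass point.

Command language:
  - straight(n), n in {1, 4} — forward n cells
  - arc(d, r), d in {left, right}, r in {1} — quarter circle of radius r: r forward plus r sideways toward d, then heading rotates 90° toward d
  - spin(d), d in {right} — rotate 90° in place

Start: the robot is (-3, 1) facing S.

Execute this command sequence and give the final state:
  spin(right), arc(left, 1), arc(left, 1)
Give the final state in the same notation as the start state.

start: (-3, 1) facing S
step 1 (spin(right)): (-3, 1) facing W
step 2 (arc(left, 1)): (-4, 0) facing S
step 3 (arc(left, 1)): (-3, -1) facing E

(-3, -1) facing E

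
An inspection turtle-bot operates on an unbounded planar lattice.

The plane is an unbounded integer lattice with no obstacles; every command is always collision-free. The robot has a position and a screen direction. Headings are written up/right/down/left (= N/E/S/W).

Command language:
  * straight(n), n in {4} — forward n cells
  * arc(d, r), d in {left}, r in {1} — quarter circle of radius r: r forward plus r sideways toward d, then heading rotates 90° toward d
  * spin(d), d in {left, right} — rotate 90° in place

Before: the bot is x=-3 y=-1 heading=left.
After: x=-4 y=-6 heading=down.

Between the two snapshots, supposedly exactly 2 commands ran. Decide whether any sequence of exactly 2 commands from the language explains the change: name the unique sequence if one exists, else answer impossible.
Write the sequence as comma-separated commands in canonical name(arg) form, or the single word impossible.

key: running straight(4) before arc(left, 1) would end elsewhere — order is forced
initial: x=-3 y=-1 heading=left
step 1 (arc(left, 1)): x=-4 y=-2 heading=down
step 2 (straight(4)): x=-4 y=-6 heading=down
all 16 alternatives checked — unique.

arc(left, 1), straight(4)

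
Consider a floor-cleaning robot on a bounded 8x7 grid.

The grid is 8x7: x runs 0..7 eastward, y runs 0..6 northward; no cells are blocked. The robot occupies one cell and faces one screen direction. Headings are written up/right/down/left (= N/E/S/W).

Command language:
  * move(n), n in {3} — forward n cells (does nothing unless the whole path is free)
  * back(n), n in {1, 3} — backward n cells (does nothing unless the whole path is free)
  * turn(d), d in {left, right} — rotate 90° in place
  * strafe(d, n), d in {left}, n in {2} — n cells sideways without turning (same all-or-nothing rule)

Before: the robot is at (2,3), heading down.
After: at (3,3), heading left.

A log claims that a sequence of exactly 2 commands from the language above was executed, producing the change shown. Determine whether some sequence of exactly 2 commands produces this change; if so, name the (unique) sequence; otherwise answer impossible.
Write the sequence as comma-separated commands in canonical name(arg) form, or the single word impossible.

key: order matters: swapping turn(right) and back(1) lands elsewhere
start: at (2,3), heading down
1. turn(right) → at (2,3), heading left
2. back(1) → at (3,3), heading left
no rival 2-sequence matches.

turn(right), back(1)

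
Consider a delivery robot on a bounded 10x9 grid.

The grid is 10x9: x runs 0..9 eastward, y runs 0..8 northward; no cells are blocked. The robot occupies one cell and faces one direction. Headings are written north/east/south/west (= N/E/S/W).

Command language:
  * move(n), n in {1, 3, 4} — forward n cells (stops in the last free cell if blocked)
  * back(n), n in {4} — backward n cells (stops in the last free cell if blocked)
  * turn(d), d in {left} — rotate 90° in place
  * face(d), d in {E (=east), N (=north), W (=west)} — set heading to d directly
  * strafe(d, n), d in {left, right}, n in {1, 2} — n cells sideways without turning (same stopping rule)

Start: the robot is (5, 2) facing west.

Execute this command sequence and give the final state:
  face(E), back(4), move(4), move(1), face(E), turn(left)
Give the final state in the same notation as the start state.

(6, 2) facing north

start: (5, 2) facing west
[1] after face(E): (5, 2) facing east
[2] after back(4): (1, 2) facing east
[3] after move(4): (5, 2) facing east
[4] after move(1): (6, 2) facing east
[5] after face(E): (6, 2) facing east
[6] after turn(left): (6, 2) facing north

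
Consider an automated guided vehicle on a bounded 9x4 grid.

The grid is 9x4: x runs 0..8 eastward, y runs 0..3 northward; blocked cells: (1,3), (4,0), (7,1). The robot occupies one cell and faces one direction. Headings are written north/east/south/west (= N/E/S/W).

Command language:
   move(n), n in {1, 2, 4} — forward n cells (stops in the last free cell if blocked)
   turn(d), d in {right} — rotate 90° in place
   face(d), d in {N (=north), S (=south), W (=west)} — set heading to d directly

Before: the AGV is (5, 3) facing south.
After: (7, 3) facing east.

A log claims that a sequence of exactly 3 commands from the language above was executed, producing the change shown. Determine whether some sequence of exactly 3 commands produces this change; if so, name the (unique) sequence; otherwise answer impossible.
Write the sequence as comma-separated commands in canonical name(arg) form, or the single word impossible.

key: running move(2) before face(N) would end elsewhere — order is forced
t0: (5, 3) facing south
1. face(N) → (5, 3) facing north
2. turn(right) → (5, 3) facing east
3. move(2) → (7, 3) facing east
uniquely the one of 343 3-step routes that fits.

face(N), turn(right), move(2)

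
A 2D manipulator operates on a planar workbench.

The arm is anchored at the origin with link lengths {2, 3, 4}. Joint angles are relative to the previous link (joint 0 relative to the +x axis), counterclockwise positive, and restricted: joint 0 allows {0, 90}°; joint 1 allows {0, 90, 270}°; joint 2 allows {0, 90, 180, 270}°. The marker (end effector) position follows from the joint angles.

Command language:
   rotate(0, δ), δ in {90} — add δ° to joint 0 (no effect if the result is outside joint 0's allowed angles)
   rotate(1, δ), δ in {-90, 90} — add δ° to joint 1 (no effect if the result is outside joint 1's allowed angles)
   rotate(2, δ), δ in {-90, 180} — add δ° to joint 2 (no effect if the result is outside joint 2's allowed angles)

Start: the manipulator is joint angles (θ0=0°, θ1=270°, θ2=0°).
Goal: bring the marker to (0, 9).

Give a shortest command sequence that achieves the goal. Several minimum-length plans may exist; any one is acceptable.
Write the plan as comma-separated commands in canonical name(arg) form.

start: joint angles (θ0=0°, θ1=270°, θ2=0°)
1. rotate(0, 90) → joint angles (θ0=90°, θ1=270°, θ2=0°)
2. rotate(1, 90) → joint angles (θ0=90°, θ1=0°, θ2=0°)
no 1-step plan works, so 2 is optimal.

rotate(0, 90), rotate(1, 90)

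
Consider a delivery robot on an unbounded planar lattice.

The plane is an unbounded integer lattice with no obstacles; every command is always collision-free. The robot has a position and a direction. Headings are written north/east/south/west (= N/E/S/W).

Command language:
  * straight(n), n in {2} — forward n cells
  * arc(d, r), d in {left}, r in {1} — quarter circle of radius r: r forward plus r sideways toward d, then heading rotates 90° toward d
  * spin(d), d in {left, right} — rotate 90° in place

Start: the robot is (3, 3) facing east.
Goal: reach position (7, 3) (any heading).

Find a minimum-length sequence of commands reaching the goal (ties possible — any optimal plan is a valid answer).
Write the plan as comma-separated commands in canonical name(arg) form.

t0: (3, 3) facing east
step 1 (straight(2)): (5, 3) facing east
step 2 (straight(2)): (7, 3) facing east
shorter routes all fall short; 2 is best.

straight(2), straight(2)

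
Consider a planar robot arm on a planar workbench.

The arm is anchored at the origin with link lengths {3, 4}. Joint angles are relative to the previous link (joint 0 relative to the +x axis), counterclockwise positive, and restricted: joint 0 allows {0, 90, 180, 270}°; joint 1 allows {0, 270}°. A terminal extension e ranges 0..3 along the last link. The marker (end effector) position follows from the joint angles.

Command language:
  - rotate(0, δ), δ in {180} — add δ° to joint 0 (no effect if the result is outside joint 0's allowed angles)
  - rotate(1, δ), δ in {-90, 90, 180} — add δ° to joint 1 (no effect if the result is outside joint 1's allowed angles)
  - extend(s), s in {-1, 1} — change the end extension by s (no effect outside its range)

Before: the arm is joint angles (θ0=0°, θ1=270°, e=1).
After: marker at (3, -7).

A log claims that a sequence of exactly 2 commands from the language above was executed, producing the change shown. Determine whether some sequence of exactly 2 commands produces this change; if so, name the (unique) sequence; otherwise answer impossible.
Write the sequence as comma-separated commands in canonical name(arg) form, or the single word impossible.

extend(1), extend(1)

begin: joint angles (θ0=0°, θ1=270°, e=1)
1. extend(1) → joint angles (θ0=0°, θ1=270°, e=2)
2. extend(1) → joint angles (θ0=0°, θ1=270°, e=3)
no other 2-command option fits: unique.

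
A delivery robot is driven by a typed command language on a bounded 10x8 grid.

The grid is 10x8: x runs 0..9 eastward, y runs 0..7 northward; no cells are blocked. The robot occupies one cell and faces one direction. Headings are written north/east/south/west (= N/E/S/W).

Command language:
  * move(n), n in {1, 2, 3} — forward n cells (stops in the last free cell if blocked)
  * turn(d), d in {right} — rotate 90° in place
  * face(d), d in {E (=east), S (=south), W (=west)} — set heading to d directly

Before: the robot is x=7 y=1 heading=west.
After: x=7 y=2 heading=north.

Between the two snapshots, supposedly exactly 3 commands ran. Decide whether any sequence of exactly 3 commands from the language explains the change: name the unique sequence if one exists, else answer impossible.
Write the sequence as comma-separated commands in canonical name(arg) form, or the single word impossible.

face(W), turn(right), move(1)

key: running move(1) before face(W) would end elsewhere — order is forced
from: x=7 y=1 heading=west
t=1 face(W) ⇒ x=7 y=1 heading=west
t=2 turn(right) ⇒ x=7 y=1 heading=north
t=3 move(1) ⇒ x=7 y=2 heading=north
no rival 3-sequence matches.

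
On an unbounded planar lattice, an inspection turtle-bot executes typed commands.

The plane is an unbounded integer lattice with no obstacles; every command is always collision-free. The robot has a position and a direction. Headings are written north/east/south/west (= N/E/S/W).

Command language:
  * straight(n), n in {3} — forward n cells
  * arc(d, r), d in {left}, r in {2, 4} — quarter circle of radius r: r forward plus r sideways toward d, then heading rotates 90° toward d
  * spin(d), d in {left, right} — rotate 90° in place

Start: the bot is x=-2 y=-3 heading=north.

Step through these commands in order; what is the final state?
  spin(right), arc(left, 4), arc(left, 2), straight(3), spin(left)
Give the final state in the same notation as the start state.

x=-3 y=3 heading=south

from: x=-2 y=-3 heading=north
step 1 (spin(right)): x=-2 y=-3 heading=east
step 2 (arc(left, 4)): x=2 y=1 heading=north
step 3 (arc(left, 2)): x=0 y=3 heading=west
step 4 (straight(3)): x=-3 y=3 heading=west
step 5 (spin(left)): x=-3 y=3 heading=south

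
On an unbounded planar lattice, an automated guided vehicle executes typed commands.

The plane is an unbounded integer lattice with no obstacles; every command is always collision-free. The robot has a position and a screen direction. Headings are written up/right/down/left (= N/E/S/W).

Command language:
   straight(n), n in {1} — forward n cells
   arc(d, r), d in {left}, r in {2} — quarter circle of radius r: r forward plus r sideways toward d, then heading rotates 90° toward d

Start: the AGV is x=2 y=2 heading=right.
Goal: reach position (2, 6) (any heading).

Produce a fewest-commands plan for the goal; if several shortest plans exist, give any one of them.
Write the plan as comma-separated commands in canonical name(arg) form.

arc(left, 2), arc(left, 2)

from: x=2 y=2 heading=right
[1] after arc(left, 2): x=4 y=4 heading=up
[2] after arc(left, 2): x=2 y=6 heading=left
minimal: 2 command(s), checked below 2.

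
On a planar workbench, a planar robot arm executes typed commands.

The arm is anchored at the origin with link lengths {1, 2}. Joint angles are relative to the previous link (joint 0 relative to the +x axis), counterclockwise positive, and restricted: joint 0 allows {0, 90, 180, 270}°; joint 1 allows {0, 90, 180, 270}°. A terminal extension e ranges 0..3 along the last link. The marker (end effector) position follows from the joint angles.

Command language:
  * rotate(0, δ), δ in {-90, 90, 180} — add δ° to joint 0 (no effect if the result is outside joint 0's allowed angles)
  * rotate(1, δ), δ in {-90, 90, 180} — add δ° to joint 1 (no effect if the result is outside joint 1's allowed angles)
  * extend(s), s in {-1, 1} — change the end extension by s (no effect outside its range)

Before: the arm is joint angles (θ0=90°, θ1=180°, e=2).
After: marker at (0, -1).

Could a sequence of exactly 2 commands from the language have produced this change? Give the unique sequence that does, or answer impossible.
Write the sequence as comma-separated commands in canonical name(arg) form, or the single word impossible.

extend(-1), extend(-1)

initial: joint angles (θ0=90°, θ1=180°, e=2)
step 1 (extend(-1)): joint angles (θ0=90°, θ1=180°, e=1)
step 2 (extend(-1)): joint angles (θ0=90°, θ1=180°, e=0)
uniquely the one of 64 2-step routes that fits.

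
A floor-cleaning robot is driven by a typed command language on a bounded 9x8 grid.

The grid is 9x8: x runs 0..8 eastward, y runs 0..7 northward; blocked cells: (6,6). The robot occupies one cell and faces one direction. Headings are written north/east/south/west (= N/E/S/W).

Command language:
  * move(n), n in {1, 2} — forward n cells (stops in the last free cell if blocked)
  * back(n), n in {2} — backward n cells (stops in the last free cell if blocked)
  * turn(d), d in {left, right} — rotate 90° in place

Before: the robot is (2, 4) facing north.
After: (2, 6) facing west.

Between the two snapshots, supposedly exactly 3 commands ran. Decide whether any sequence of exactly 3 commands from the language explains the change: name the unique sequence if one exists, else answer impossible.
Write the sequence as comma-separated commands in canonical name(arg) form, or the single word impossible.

key: cell and facing (now W) both changed — the 3 commands mix motion and turning
initial: (2, 4) facing north
step 1 (move(1)): (2, 5) facing north
step 2 (move(1)): (2, 6) facing north
step 3 (turn(left)): (2, 6) facing west
all 125 alternatives checked — unique.

move(1), move(1), turn(left)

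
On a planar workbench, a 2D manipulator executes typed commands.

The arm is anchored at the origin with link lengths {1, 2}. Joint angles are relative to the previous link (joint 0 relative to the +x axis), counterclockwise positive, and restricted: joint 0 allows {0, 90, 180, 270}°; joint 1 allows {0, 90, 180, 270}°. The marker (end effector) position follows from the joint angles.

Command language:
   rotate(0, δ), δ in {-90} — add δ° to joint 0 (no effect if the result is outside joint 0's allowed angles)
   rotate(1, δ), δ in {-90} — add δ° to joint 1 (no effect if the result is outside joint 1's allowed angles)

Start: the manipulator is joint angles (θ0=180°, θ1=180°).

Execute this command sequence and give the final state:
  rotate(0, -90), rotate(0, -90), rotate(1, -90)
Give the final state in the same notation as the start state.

joint angles (θ0=0°, θ1=90°)

start: joint angles (θ0=180°, θ1=180°)
t=1 rotate(0, -90) ⇒ joint angles (θ0=90°, θ1=180°)
t=2 rotate(0, -90) ⇒ joint angles (θ0=0°, θ1=180°)
t=3 rotate(1, -90) ⇒ joint angles (θ0=0°, θ1=90°)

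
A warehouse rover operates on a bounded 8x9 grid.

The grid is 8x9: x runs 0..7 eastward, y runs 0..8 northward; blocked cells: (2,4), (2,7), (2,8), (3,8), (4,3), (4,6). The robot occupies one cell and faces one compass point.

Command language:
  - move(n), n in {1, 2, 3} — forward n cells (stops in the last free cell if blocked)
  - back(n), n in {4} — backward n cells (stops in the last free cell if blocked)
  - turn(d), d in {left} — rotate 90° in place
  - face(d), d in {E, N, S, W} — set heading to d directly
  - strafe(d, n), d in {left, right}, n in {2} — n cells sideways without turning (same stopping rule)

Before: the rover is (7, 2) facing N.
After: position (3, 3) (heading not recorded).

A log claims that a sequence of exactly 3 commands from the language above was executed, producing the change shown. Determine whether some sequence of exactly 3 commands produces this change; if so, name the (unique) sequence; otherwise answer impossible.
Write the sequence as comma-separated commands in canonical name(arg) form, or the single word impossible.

key: order matters: swapping strafe(left, 2) and move(1) lands elsewhere
initial: (7, 2) facing N
step 1 (strafe(left, 2)): (5, 2) facing N
step 2 (strafe(left, 2)): (3, 2) facing N
step 3 (move(1)): (3, 3) facing N
uniquely the one of 1331 3-step routes that fits.

strafe(left, 2), strafe(left, 2), move(1)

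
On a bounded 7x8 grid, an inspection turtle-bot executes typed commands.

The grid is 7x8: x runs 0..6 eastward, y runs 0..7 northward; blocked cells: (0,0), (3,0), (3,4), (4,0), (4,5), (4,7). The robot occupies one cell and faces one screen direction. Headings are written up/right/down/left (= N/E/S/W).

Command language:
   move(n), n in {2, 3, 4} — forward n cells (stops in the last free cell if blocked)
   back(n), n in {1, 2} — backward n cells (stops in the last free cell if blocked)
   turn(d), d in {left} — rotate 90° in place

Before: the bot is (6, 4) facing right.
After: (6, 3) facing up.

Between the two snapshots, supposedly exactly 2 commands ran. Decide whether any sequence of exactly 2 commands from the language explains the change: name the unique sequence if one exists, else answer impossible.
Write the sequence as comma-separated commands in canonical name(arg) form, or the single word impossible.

turn(left), back(1)

key: cell and facing (now N) both changed — the 2 commands mix motion and turning
t0: (6, 4) facing right
step 1 (turn(left)): (6, 4) facing up
step 2 (back(1)): (6, 3) facing up
no other 2-command option fits: unique.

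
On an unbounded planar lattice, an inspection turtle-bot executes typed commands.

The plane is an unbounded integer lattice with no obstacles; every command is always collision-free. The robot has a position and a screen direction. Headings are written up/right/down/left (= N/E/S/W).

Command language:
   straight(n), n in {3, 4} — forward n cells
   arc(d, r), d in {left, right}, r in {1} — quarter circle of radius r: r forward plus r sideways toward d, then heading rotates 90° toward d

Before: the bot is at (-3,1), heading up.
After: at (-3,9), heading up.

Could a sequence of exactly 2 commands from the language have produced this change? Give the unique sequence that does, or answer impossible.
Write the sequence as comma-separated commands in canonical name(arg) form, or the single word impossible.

straight(4), straight(4)

key: heading stays N — no command in the sequence turns
initial: at (-3,1), heading up
step 1 (straight(4)): at (-3,5), heading up
step 2 (straight(4)): at (-3,9), heading up
uniquely the one of 16 2-step routes that fits.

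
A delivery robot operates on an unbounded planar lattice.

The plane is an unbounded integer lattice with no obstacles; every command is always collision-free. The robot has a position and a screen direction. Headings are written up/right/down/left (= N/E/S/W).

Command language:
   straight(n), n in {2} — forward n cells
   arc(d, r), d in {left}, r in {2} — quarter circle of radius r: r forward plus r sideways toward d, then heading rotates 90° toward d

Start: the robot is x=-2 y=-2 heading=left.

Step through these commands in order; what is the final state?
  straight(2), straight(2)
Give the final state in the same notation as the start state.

initial: x=-2 y=-2 heading=left
1. straight(2) → x=-4 y=-2 heading=left
2. straight(2) → x=-6 y=-2 heading=left

x=-6 y=-2 heading=left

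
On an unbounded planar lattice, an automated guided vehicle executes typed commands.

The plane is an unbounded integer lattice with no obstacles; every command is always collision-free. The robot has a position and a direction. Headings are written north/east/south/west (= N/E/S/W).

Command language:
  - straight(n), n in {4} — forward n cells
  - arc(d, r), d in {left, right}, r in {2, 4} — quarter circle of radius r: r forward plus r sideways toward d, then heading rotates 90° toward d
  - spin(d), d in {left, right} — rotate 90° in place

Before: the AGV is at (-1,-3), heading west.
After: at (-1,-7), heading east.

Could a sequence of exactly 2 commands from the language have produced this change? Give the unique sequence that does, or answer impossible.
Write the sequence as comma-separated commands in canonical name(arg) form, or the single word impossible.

arc(left, 2), arc(left, 2)

key: position moved to (-1,-7) AND the heading swung to E — translation plus rotation needed
t0: at (-1,-3), heading west
1. arc(left, 2) → at (-3,-5), heading south
2. arc(left, 2) → at (-1,-7), heading east
uniquely the one of 49 2-step routes that fits.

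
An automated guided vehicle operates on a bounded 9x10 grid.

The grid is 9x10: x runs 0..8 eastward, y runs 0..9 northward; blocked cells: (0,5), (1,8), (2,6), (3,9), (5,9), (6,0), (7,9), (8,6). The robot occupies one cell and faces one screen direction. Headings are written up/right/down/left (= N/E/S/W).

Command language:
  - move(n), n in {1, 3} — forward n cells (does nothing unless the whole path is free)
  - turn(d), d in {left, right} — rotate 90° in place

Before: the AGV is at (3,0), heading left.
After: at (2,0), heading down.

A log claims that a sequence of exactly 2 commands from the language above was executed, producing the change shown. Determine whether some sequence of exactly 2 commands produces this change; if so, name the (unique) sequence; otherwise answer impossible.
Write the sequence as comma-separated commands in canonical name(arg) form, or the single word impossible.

key: cell and facing (now S) both changed — the 2 commands mix motion and turning
start: at (3,0), heading left
1. move(1) → at (2,0), heading left
2. turn(left) → at (2,0), heading down
all 16 alternatives checked — unique.

move(1), turn(left)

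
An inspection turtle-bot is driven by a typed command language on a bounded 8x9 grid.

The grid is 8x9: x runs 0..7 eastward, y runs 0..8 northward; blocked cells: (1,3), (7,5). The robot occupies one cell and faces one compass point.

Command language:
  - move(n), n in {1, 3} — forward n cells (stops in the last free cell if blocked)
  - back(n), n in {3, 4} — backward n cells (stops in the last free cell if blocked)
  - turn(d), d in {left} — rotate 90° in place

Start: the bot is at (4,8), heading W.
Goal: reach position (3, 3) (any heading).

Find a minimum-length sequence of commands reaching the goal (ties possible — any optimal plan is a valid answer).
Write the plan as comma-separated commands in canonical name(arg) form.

move(1), turn(left), move(1), move(1), move(3)

begin: at (4,8), heading W
t=1 move(1) ⇒ at (3,8), heading W
t=2 turn(left) ⇒ at (3,8), heading S
t=3 move(1) ⇒ at (3,7), heading S
t=4 move(1) ⇒ at (3,6), heading S
t=5 move(3) ⇒ at (3,3), heading S
shorter routes all fall short; 5 is best.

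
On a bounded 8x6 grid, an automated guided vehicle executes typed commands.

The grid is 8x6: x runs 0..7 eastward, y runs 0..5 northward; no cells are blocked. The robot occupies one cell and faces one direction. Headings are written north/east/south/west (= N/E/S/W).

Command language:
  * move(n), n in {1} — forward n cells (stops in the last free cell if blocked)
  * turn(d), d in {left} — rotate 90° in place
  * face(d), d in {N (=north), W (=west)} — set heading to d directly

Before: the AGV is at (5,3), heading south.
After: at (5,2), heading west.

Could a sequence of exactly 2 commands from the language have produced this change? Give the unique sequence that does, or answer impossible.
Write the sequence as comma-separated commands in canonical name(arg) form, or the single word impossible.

move(1), face(W)

key: order matters: swapping move(1) and face(W) lands elsewhere
start: at (5,3), heading south
t=1 move(1) ⇒ at (5,2), heading south
t=2 face(W) ⇒ at (5,2), heading west
no rival 2-sequence matches.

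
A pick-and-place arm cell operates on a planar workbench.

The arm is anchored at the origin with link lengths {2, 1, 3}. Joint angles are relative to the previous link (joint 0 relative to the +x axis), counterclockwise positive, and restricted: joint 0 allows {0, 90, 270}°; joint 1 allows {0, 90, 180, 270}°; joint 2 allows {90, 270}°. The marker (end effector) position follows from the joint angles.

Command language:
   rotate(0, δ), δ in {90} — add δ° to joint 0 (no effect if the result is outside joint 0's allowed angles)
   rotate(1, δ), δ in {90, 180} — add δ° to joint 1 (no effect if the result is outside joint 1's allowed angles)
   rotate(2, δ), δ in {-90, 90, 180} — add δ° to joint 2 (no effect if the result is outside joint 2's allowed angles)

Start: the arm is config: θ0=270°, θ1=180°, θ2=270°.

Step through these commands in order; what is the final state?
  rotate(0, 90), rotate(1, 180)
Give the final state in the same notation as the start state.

config: θ0=0°, θ1=0°, θ2=270°

from: config: θ0=270°, θ1=180°, θ2=270°
1. rotate(0, 90) → config: θ0=0°, θ1=180°, θ2=270°
2. rotate(1, 180) → config: θ0=0°, θ1=0°, θ2=270°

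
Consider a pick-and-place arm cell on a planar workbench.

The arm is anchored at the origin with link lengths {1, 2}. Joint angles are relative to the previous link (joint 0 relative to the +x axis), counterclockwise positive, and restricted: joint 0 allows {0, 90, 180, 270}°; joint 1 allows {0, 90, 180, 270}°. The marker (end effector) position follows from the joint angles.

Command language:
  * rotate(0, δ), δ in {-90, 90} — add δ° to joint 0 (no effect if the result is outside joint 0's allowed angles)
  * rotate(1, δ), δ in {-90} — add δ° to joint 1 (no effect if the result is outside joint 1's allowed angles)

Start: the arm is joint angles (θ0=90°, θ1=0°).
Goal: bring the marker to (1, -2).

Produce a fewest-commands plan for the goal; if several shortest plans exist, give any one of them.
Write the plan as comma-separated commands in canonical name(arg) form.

t0: joint angles (θ0=90°, θ1=0°)
[1] after rotate(0, -90): joint angles (θ0=0°, θ1=0°)
[2] after rotate(1, -90): joint angles (θ0=0°, θ1=270°)
nothing shorter than 2 reaches the goal.

rotate(0, -90), rotate(1, -90)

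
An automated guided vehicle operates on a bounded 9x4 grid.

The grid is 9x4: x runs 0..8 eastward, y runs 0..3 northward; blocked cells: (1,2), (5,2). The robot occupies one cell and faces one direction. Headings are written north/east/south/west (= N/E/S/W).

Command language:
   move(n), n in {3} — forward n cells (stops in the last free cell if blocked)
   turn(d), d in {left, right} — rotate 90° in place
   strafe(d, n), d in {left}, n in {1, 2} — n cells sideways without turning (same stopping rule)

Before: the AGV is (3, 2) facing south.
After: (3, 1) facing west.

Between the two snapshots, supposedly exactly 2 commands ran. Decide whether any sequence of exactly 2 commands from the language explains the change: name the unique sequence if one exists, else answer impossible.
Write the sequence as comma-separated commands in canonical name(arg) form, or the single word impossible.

key: running strafe(left, 1) before turn(right) would end elsewhere — order is forced
from: (3, 2) facing south
step 1 (turn(right)): (3, 2) facing west
step 2 (strafe(left, 1)): (3, 1) facing west
no other 2-command option fits: unique.

turn(right), strafe(left, 1)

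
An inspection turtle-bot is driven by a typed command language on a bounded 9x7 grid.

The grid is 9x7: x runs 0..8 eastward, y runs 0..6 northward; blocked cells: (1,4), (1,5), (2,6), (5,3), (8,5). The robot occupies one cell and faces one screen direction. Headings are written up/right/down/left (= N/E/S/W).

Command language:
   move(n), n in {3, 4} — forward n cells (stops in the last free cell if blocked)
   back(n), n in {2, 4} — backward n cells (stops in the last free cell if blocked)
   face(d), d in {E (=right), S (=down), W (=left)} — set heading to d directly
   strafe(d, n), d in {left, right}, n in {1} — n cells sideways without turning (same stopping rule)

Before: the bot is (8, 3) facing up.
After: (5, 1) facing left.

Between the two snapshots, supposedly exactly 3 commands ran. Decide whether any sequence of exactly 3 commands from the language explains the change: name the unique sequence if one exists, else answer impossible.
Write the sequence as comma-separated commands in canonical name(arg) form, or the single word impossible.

key: cell and facing (now W) both changed — the 3 commands mix motion and turning
t0: (8, 3) facing up
[1] after back(2): (8, 1) facing up
[2] after face(W): (8, 1) facing left
[3] after move(3): (5, 1) facing left
all 729 alternatives checked — unique.

back(2), face(W), move(3)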